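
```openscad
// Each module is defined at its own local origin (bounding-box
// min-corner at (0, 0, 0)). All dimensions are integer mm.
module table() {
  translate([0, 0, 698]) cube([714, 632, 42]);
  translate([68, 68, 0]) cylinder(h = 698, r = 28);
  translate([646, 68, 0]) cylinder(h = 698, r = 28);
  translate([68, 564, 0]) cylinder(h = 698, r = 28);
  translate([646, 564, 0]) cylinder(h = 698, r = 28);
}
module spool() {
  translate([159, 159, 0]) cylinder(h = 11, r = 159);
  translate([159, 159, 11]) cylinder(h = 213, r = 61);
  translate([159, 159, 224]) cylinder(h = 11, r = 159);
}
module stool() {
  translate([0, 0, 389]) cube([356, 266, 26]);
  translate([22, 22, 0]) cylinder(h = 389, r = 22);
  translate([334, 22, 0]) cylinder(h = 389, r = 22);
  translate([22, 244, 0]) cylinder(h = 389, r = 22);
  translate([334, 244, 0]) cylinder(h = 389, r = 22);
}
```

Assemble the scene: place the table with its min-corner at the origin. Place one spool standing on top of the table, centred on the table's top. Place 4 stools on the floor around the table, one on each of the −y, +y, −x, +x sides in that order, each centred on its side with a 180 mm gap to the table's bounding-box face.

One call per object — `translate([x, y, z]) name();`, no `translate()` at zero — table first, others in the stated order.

table();
translate([198, 157, 740]) spool();
translate([179, -446, 0]) stool();
translate([179, 812, 0]) stool();
translate([-536, 183, 0]) stool();
translate([894, 183, 0]) stool();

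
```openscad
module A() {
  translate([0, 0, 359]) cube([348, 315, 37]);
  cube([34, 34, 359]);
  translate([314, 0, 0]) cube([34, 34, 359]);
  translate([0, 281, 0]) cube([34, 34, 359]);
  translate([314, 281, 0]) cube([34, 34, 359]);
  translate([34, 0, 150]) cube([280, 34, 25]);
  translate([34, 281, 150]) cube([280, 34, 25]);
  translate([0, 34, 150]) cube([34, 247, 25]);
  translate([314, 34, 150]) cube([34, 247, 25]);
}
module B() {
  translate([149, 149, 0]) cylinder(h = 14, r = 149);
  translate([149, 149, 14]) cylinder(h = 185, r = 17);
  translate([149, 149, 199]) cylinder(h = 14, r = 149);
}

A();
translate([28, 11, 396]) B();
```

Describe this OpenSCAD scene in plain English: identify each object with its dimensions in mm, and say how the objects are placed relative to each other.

A is a four-legged stool. The seat is 348×315 mm, 37 mm thick, top at z = 396 mm. It stands on four square legs, each 34×34 mm in cross-section, from z = 0 to the seat underside, each flush with a corner of the seat. Four stretchers, 34 mm wide and 25 mm tall, connect adjacent legs with their undersides at z = 150 mm, each running between the inner faces of the legs it joins and aligned with the legs' outer faces on the other axis.

B is a spool: two coaxial disc flanges of radius 149 mm and thickness 14 mm, joined by a core cylinder of radius 17 mm and height 185 mm. The lower flange rests on z = 0 and the three cylinders share a vertical axis.

The spool is on top of the stool.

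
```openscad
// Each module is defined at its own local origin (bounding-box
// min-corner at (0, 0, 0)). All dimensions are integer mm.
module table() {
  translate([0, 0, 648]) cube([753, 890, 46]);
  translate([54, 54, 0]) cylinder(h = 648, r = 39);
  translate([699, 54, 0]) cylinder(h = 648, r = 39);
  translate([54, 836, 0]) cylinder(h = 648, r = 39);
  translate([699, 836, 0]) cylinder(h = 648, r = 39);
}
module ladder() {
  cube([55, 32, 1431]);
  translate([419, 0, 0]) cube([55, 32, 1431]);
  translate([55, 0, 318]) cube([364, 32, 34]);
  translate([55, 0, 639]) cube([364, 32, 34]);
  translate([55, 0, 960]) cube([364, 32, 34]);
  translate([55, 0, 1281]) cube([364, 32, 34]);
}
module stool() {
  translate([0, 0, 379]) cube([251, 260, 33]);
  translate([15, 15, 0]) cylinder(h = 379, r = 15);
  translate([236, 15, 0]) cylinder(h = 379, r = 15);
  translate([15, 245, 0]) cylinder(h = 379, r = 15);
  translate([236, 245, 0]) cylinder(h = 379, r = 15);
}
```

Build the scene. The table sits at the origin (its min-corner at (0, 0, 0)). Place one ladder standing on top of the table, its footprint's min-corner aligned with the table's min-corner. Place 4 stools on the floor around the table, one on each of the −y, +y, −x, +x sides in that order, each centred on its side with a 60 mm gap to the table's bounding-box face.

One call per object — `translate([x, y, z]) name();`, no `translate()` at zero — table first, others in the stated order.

table();
translate([0, 0, 694]) ladder();
translate([251, -320, 0]) stool();
translate([251, 950, 0]) stool();
translate([-311, 315, 0]) stool();
translate([813, 315, 0]) stool();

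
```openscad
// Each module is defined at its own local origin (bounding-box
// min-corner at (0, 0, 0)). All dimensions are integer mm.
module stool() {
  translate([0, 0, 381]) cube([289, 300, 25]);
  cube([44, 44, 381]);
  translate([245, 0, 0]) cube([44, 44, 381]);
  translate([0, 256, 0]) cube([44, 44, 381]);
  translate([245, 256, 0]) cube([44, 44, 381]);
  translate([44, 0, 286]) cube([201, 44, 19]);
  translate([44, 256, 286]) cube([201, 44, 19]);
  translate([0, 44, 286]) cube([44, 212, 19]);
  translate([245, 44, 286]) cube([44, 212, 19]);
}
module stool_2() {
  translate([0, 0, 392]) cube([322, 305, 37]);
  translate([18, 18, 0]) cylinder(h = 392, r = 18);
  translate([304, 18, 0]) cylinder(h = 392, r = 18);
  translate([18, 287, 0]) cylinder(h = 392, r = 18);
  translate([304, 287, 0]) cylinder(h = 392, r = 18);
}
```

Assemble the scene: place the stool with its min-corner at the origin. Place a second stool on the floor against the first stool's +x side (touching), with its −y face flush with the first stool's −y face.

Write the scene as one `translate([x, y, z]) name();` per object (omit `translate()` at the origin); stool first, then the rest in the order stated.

stool();
translate([289, 0, 0]) stool_2();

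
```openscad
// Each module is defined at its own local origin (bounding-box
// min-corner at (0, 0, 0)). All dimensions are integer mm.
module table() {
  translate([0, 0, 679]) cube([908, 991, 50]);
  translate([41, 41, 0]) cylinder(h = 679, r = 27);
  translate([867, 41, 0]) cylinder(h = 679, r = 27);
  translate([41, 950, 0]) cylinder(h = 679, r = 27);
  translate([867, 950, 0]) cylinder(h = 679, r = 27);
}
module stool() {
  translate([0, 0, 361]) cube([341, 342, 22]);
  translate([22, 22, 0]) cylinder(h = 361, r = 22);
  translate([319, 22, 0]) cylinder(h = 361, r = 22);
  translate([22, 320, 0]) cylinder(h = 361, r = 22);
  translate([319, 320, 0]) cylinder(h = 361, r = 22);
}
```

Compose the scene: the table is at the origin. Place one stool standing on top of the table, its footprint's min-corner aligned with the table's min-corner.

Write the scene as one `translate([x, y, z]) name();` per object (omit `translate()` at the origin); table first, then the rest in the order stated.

table();
translate([0, 0, 729]) stool();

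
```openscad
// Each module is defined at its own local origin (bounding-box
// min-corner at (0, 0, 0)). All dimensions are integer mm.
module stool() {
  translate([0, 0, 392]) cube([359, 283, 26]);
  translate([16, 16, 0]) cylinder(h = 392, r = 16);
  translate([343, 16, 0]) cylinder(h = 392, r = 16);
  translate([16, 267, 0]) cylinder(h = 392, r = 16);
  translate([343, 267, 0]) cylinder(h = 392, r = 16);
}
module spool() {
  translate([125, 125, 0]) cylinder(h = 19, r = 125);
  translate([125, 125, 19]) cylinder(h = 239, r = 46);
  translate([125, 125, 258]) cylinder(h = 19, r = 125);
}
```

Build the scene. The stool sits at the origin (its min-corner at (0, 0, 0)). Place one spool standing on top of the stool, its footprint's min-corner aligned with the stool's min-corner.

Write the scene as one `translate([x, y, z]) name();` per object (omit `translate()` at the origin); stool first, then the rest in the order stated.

stool();
translate([0, 0, 418]) spool();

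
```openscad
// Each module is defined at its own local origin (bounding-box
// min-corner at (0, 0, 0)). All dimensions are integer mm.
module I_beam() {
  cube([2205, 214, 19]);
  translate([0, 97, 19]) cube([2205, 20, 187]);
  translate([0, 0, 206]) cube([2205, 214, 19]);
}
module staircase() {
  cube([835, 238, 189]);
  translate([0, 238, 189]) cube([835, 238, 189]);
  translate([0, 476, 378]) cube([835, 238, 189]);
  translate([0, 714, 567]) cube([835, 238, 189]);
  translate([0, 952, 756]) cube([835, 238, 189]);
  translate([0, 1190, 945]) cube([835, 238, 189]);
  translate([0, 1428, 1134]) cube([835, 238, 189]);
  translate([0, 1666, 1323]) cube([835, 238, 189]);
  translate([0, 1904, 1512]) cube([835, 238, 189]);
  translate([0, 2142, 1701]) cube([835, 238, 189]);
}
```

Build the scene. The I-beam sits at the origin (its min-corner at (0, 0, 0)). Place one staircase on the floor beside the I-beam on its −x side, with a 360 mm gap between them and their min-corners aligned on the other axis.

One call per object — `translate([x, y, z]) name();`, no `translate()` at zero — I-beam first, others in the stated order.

I_beam();
translate([-1195, 0, 0]) staircase();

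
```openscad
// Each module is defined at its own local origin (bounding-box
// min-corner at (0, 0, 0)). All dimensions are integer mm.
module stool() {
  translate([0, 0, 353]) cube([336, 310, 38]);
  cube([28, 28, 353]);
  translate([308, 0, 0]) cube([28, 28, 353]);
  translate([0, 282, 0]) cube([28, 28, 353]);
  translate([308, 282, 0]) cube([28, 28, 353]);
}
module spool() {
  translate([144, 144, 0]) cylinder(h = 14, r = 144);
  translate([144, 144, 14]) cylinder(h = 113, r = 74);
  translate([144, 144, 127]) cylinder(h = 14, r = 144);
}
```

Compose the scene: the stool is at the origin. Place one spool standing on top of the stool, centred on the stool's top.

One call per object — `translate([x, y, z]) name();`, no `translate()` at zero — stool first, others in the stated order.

stool();
translate([24, 11, 391]) spool();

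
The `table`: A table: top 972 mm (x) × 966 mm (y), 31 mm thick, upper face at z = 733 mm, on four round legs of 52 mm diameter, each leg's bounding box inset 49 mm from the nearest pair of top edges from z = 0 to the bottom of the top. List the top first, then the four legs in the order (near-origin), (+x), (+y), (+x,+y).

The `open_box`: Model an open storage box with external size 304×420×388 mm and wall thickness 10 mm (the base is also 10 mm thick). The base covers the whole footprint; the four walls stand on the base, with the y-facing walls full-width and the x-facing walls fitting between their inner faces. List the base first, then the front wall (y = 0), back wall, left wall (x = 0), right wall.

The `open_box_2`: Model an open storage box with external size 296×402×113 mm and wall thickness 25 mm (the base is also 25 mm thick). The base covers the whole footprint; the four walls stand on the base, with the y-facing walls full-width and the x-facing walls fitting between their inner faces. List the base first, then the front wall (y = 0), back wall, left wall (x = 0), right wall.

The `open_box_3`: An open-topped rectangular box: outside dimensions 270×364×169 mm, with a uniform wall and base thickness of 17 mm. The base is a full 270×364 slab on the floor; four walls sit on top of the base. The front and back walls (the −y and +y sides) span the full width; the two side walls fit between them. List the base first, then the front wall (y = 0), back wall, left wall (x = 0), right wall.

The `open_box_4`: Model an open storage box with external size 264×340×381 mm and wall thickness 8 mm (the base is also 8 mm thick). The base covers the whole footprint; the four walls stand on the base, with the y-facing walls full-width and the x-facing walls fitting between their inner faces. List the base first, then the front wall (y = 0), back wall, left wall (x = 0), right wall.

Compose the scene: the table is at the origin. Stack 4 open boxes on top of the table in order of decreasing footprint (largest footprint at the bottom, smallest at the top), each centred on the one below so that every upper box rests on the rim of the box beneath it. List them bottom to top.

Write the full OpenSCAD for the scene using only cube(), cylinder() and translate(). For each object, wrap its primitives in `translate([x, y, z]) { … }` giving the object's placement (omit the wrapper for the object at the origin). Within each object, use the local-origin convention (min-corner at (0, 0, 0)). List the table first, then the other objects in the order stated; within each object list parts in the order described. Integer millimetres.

translate([0, 0, 702]) cube([972, 966, 31]);
translate([75, 75, 0]) cylinder(h = 702, r = 26);
translate([897, 75, 0]) cylinder(h = 702, r = 26);
translate([75, 891, 0]) cylinder(h = 702, r = 26);
translate([897, 891, 0]) cylinder(h = 702, r = 26);
translate([334, 273, 733]) {
  cube([304, 420, 10]);
  translate([0, 0, 10]) cube([304, 10, 378]);
  translate([0, 410, 10]) cube([304, 10, 378]);
  translate([0, 10, 10]) cube([10, 400, 378]);
  translate([294, 10, 10]) cube([10, 400, 378]);
}
translate([338, 282, 1121]) {
  cube([296, 402, 25]);
  translate([0, 0, 25]) cube([296, 25, 88]);
  translate([0, 377, 25]) cube([296, 25, 88]);
  translate([0, 25, 25]) cube([25, 352, 88]);
  translate([271, 25, 25]) cube([25, 352, 88]);
}
translate([351, 301, 1234]) {
  cube([270, 364, 17]);
  translate([0, 0, 17]) cube([270, 17, 152]);
  translate([0, 347, 17]) cube([270, 17, 152]);
  translate([0, 17, 17]) cube([17, 330, 152]);
  translate([253, 17, 17]) cube([17, 330, 152]);
}
translate([354, 313, 1403]) {
  cube([264, 340, 8]);
  translate([0, 0, 8]) cube([264, 8, 373]);
  translate([0, 332, 8]) cube([264, 8, 373]);
  translate([0, 8, 8]) cube([8, 324, 373]);
  translate([256, 8, 8]) cube([8, 324, 373]);
}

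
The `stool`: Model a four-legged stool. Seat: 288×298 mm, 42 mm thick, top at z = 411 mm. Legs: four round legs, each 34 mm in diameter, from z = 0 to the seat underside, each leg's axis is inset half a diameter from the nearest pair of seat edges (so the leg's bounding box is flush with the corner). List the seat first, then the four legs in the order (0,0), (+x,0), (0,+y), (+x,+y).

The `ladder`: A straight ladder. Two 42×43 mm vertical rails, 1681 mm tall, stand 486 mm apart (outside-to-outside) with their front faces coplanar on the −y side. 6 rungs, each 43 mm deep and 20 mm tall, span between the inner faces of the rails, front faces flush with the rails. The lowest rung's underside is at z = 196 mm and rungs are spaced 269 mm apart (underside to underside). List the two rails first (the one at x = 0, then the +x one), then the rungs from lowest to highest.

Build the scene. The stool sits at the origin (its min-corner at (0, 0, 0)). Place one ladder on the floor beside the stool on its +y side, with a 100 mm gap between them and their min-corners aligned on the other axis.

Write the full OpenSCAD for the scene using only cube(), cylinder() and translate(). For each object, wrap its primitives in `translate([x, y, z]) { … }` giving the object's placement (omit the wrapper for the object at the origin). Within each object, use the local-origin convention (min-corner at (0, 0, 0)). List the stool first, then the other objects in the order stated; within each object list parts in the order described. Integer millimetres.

translate([0, 0, 369]) cube([288, 298, 42]);
translate([17, 17, 0]) cylinder(h = 369, r = 17);
translate([271, 17, 0]) cylinder(h = 369, r = 17);
translate([17, 281, 0]) cylinder(h = 369, r = 17);
translate([271, 281, 0]) cylinder(h = 369, r = 17);
translate([0, 398, 0]) {
  cube([42, 43, 1681]);
  translate([444, 0, 0]) cube([42, 43, 1681]);
  translate([42, 0, 196]) cube([402, 43, 20]);
  translate([42, 0, 465]) cube([402, 43, 20]);
  translate([42, 0, 734]) cube([402, 43, 20]);
  translate([42, 0, 1003]) cube([402, 43, 20]);
  translate([42, 0, 1272]) cube([402, 43, 20]);
  translate([42, 0, 1541]) cube([402, 43, 20]);
}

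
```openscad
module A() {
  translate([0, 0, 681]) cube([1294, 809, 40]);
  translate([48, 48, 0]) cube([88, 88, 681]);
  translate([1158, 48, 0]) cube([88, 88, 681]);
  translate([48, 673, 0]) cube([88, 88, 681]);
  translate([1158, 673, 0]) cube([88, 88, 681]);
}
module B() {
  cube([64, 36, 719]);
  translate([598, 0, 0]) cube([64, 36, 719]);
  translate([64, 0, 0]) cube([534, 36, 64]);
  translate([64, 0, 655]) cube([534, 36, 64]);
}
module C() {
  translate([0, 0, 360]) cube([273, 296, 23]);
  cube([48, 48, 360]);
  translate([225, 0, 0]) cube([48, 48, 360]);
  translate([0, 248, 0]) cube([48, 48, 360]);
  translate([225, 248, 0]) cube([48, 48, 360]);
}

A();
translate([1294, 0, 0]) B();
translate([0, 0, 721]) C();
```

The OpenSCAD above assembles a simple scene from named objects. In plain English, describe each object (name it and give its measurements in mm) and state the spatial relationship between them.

A is a table with a 1294×809 mm rectangular top, 40 mm thick, top surface at z = 721 mm, supported by four 88×88 mm square legs, each inset 48 mm from the nearest pair of top edges, running from the floor.

B is a rectangular picture frame lying in the x–z plane (depth along y). The opening is 534 mm wide (x) by 591 mm tall (z), surrounded by a border 64 mm wide on all four sides. The frame is 36 mm deep and is made of two full-height vertical stiles with two horizontal rails fitted between them.

C is a four-legged stool. The seat is 273×296 mm, 23 mm thick, top at z = 383 mm. It stands on four square legs, each 48×48 mm in cross-section, from z = 0 to the seat underside, each flush with a corner of the seat.

The picture frame is against the table's +x side, with their −y faces flush. The stool is on top of the table.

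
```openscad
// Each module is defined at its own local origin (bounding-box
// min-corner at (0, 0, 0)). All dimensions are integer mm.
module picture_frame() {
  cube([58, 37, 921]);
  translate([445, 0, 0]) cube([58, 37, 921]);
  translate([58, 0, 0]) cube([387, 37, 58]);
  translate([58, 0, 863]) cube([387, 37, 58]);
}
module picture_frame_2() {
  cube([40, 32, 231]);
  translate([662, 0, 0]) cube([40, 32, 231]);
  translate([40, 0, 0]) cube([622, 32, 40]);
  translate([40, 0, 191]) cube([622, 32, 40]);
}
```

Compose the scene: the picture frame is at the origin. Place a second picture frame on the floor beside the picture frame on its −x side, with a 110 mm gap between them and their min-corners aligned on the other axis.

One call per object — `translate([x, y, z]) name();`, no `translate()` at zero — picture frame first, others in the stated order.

picture_frame();
translate([-812, 0, 0]) picture_frame_2();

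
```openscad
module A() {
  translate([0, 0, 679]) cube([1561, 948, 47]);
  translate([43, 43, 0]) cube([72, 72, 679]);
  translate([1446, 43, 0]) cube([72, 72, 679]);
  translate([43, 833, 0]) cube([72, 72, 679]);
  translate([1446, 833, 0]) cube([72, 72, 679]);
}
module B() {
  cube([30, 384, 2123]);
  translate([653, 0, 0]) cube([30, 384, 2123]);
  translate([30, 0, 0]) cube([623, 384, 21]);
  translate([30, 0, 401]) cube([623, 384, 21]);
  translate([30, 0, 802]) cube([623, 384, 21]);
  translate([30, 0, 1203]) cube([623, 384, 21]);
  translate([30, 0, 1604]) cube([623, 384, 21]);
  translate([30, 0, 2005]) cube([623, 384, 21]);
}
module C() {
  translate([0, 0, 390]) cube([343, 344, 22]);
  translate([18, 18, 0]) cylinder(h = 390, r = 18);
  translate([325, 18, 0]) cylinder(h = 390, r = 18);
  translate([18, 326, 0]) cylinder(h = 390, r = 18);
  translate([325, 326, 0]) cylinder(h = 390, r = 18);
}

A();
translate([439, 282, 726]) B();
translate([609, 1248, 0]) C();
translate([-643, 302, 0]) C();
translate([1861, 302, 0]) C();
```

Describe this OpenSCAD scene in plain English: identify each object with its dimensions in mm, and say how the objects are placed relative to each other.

A is a table with a 1561×948 mm rectangular top, 47 mm thick, top surface at z = 726 mm, supported by four 72×72 mm square legs, each inset 43 mm from the nearest pair of top edges, running from the floor.

B is an open bookshelf. Two side panels, each 30 mm thick, 384 mm deep and 2123 mm tall, stand 683 mm apart (outside-to-outside). Between them sit 6 shelves, each 21 mm thick and 384 mm deep, spanning the full gap between the sides. The bottom shelf rests on the floor (its underside at z = 0) and the clear gap between one shelf's top and the next shelf's underside is 380 mm.

C is a four-legged stool. The seat is a 343×344×22 mm slab whose top surface is at z = 412 mm; four round legs, each 36 mm in diameter, run from the floor (z = 0) to the underside of the seat, each leg's axis is inset half a diameter from the nearest pair of seat edges (so the leg's bounding box is flush with the corner).

The bookshelf is on top of the table, centred. Three stools sit around the table at the +y, −x, +x sides.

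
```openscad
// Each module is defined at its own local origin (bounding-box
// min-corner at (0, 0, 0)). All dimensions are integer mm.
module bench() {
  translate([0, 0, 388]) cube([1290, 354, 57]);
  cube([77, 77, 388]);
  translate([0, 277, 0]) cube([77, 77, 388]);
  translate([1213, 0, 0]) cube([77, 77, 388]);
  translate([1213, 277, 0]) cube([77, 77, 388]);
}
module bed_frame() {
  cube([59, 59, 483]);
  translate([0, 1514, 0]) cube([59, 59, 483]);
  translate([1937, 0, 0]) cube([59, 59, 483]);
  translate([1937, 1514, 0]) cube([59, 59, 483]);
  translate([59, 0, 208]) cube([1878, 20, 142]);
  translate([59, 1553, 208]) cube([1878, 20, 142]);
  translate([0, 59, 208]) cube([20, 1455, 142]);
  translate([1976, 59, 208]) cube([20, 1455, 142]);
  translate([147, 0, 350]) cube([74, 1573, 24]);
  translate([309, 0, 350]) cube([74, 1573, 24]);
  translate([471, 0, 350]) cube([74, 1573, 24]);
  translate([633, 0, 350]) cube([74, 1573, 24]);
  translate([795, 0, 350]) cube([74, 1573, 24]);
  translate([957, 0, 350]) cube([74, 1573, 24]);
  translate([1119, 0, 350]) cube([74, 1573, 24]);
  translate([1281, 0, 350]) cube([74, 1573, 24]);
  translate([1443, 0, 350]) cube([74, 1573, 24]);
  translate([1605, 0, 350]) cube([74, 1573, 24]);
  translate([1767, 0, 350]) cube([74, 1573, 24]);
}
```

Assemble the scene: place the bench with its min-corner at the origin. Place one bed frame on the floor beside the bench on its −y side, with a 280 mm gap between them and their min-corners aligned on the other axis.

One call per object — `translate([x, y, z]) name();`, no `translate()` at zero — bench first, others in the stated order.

bench();
translate([0, -1853, 0]) bed_frame();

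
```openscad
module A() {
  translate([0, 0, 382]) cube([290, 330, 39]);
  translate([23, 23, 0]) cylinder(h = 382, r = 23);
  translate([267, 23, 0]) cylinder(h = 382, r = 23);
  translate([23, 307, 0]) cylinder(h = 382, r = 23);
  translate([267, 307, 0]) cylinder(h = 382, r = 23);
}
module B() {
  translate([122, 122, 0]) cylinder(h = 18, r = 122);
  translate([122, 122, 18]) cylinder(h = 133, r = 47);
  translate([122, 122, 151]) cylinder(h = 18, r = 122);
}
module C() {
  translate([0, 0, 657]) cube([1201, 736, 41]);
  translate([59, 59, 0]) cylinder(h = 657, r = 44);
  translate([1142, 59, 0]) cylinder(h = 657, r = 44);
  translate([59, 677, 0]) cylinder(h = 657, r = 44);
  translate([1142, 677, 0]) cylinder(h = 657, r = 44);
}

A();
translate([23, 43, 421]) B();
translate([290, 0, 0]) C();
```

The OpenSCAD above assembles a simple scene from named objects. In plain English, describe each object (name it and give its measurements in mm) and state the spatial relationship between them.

A is a simple wooden stool: a rectangular seat 290 mm (x) by 330 mm (y), 39 mm thick, top face at z = 421 mm, on four round legs, each 46 mm in diameter. The legs rest on z = 0, each leg's axis is inset half a diameter from the nearest pair of seat edges (so the leg's bounding box is flush with the corner).

B is a spool: two coaxial disc flanges of radius 122 mm and thickness 18 mm, joined by a core cylinder of radius 47 mm and height 133 mm. The lower flange rests on z = 0 and the three cylinders share a vertical axis.

C is a rectangular dining table. The top is 1201×736×41 mm with its upper surface at z = 698 mm. It stands on four round legs of 88 mm diameter, each leg's bounding box inset 15 mm from the nearest pair of top edges, running from the floor to the underside of the top.

The spool is on top of the stool, centred. The table is against the stool's +x side, with their −y faces flush.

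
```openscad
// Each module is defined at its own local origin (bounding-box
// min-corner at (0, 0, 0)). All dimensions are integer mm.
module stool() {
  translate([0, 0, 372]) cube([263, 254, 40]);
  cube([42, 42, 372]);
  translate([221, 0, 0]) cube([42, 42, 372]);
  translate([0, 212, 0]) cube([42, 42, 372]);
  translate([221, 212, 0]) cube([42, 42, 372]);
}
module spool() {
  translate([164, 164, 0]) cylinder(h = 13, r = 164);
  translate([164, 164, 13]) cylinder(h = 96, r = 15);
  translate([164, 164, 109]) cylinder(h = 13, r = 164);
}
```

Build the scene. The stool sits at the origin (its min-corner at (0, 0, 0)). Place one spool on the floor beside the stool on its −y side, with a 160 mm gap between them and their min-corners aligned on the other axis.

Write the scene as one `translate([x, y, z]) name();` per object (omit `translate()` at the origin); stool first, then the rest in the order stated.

stool();
translate([0, -488, 0]) spool();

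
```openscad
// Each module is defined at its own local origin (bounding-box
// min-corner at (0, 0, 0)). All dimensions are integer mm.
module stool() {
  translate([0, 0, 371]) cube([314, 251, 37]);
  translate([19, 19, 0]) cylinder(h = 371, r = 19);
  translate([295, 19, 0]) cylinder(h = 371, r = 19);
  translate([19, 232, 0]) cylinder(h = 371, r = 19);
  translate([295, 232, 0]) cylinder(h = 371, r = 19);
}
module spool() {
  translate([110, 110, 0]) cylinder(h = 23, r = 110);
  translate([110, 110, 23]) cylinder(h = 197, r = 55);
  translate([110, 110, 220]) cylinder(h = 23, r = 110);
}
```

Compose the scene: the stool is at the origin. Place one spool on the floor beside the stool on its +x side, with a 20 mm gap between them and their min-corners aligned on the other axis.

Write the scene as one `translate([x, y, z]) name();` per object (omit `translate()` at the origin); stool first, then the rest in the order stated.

stool();
translate([334, 0, 0]) spool();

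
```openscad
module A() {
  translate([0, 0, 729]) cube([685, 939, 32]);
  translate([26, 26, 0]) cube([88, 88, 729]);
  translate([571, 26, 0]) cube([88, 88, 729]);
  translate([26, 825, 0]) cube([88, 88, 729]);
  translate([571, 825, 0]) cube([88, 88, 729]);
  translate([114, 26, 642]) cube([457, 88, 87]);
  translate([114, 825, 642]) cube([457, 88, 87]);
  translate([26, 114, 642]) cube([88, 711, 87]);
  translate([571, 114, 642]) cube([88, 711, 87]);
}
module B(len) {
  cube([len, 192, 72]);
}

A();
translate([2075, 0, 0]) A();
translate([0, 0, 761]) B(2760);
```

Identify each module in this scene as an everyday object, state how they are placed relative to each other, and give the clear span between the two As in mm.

A is a table. B is a beam. A beam spans the tops of two tables. The clear span between the two tables is 1390 mm.

Second table starts at x = 2075; first ends at x = 685; clear span = 2075 − 685 = 1390 mm.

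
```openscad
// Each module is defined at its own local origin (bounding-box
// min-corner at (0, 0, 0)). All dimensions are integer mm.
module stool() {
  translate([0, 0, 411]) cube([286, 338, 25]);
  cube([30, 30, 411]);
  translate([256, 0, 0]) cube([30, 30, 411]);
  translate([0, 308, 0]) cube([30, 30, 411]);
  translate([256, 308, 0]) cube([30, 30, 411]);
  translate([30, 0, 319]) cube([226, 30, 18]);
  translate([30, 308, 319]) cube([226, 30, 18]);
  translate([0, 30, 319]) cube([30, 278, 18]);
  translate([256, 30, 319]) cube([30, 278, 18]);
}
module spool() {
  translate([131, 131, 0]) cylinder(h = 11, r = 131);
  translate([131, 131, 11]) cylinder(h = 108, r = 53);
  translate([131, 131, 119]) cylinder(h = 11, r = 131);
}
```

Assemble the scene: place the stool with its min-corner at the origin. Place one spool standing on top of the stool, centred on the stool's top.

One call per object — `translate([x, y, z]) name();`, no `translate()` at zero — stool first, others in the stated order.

stool();
translate([12, 38, 436]) spool();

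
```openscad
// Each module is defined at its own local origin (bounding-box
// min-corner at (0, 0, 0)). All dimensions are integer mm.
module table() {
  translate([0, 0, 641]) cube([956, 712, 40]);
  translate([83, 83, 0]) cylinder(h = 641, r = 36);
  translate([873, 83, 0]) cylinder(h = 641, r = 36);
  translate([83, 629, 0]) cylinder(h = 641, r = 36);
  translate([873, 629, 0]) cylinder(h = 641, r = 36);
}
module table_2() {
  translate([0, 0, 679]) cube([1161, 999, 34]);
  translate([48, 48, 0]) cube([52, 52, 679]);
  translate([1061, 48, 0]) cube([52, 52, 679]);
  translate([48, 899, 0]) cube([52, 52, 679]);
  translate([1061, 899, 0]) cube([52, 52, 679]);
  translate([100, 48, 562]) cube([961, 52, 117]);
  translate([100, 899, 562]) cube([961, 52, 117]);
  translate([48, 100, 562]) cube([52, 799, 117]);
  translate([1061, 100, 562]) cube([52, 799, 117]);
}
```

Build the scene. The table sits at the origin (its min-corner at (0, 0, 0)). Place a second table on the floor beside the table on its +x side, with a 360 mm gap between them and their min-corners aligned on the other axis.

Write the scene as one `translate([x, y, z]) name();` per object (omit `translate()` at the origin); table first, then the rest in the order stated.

table();
translate([1316, 0, 0]) table_2();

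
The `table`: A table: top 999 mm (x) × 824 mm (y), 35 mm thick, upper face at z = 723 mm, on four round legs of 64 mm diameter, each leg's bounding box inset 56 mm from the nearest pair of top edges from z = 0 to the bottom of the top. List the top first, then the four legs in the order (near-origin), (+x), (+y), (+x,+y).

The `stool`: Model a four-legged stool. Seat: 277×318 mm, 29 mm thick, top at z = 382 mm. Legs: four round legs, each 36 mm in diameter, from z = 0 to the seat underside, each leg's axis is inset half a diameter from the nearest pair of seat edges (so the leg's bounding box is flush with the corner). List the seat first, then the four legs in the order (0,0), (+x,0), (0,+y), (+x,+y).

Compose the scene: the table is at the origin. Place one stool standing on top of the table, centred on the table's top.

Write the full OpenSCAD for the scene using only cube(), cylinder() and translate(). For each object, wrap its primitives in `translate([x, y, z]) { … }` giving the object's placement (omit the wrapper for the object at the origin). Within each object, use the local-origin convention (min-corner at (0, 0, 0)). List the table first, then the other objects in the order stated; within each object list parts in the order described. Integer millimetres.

translate([0, 0, 688]) cube([999, 824, 35]);
translate([88, 88, 0]) cylinder(h = 688, r = 32);
translate([911, 88, 0]) cylinder(h = 688, r = 32);
translate([88, 736, 0]) cylinder(h = 688, r = 32);
translate([911, 736, 0]) cylinder(h = 688, r = 32);
translate([361, 253, 723]) {
  translate([0, 0, 353]) cube([277, 318, 29]);
  translate([18, 18, 0]) cylinder(h = 353, r = 18);
  translate([259, 18, 0]) cylinder(h = 353, r = 18);
  translate([18, 300, 0]) cylinder(h = 353, r = 18);
  translate([259, 300, 0]) cylinder(h = 353, r = 18);
}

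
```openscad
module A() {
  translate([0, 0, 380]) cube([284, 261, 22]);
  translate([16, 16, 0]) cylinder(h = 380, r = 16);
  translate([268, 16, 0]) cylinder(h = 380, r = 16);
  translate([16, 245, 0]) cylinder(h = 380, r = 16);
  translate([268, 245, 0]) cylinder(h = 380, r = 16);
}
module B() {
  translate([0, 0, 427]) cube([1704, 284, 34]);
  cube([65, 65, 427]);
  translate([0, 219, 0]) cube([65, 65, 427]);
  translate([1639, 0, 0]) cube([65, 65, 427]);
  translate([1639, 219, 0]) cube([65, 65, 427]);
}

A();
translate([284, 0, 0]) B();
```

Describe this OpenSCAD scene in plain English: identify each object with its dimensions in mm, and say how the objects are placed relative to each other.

A is a simple wooden stool: a rectangular seat 284 mm (x) by 261 mm (y), 22 mm thick, top face at z = 402 mm, on four round legs, each 32 mm in diameter. The legs rest on z = 0, each leg's axis is inset half a diameter from the nearest pair of seat edges (so the leg's bounding box is flush with the corner).

B is a long wooden bench with a 1704 mm (x) × 284 mm (y) seat, 34 mm thick, its top surface 461 mm above the floor. Four 65 mm square legs at the seat corners, flush with the edges, run from z = 0 to the seat underside.

The bench is against the stool's +x side, with their −y faces flush.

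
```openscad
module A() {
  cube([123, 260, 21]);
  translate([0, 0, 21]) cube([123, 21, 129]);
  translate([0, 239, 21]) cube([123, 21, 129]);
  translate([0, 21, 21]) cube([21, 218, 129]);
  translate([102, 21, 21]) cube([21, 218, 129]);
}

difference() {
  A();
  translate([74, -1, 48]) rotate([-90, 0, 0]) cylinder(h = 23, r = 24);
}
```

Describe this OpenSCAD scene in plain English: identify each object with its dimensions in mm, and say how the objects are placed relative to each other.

A is an open storage box with external size 123×260×150 mm and wall thickness 21 mm (the base is also 21 mm thick). The base covers the whole footprint; the four walls stand on the base, with the y-facing walls full-width and the x-facing walls fitting between their inner faces.

The open box has a circular hole of radius 24 mm through its front wall, centred at (x = 74, z = 48).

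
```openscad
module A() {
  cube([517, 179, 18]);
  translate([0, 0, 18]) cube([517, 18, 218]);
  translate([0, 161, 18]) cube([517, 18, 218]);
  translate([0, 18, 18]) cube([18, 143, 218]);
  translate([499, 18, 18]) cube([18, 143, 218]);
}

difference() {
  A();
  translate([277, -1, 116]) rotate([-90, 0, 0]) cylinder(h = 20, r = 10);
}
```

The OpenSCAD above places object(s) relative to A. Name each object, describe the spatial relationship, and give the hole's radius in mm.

A is an open box. The open box has a circular hole through its front wall. The hole's radius is 10 mm.

The subtracted cylinder has r = 10 mm.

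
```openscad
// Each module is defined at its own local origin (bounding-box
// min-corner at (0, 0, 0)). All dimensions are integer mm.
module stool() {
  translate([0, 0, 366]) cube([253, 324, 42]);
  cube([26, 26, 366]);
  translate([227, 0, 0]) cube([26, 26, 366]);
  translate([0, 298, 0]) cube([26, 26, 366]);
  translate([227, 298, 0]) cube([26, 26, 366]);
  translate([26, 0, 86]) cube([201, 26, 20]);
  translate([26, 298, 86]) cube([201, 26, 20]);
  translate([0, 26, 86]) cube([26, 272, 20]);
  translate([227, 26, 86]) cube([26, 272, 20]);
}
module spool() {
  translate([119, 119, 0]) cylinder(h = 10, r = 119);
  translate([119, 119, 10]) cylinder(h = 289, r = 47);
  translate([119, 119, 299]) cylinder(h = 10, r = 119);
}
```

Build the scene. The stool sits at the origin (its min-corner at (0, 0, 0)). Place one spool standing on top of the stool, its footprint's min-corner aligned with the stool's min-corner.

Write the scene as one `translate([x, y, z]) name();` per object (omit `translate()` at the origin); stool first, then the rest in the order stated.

stool();
translate([0, 0, 408]) spool();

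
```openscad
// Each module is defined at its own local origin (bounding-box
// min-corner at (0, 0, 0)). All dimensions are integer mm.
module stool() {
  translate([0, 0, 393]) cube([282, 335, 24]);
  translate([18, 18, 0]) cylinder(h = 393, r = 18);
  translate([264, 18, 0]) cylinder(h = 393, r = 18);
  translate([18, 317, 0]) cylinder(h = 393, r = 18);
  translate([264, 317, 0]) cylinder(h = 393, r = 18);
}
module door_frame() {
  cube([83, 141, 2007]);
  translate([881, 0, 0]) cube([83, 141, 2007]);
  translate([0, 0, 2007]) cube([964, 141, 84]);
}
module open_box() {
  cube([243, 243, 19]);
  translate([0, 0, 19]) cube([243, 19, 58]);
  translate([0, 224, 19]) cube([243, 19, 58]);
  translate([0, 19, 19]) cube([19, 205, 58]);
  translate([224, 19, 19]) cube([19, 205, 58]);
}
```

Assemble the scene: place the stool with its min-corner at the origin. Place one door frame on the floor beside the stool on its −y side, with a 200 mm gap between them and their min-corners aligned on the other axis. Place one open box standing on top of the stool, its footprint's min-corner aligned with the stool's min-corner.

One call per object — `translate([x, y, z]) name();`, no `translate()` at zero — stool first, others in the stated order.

stool();
translate([0, -341, 0]) door_frame();
translate([0, 0, 417]) open_box();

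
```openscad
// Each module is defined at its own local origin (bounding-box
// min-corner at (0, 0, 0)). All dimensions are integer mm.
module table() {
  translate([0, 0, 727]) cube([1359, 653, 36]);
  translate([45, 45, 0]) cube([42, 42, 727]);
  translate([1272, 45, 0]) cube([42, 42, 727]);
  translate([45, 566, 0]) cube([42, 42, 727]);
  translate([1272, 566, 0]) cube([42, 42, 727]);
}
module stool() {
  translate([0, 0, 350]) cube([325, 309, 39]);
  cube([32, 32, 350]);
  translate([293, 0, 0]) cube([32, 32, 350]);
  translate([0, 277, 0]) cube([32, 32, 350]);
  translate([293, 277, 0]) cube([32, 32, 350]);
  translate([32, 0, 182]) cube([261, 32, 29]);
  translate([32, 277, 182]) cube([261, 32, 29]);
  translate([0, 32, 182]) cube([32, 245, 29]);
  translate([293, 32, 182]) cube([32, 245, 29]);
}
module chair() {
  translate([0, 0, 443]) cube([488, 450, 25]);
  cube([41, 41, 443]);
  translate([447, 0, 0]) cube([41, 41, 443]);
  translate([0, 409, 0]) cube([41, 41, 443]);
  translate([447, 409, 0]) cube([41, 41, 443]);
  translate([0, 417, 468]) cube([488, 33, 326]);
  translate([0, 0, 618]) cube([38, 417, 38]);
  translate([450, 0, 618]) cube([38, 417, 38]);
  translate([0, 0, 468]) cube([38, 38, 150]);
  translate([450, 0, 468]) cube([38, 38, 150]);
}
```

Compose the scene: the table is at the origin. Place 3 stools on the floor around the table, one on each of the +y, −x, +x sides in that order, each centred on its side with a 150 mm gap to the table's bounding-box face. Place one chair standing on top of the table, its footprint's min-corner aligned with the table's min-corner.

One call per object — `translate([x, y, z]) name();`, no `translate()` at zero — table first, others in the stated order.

table();
translate([517, 803, 0]) stool();
translate([-475, 172, 0]) stool();
translate([1509, 172, 0]) stool();
translate([0, 0, 763]) chair();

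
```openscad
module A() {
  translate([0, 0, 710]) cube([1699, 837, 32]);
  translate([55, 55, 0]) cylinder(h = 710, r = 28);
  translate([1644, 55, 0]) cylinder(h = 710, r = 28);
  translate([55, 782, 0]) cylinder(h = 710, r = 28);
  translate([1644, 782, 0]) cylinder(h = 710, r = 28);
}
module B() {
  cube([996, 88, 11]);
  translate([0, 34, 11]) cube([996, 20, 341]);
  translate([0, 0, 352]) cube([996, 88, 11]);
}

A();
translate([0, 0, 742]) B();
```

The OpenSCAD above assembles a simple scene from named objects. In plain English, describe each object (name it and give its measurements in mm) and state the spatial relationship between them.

A is a rectangular dining table. The top is 1699×837×32 mm with its upper surface at z = 742 mm. It stands on four round legs of 56 mm diameter, each leg's bounding box inset 27 mm from the nearest pair of top edges, running from the floor to the underside of the top.

B is an I-beam lying along x, 996 mm long. Overall section height 363 mm. Two flanges 88 mm wide (y) and 11 mm thick, one on the floor and one at the top; a web 20 mm thick runs between them, centred on the flange width.

The I-beam is on top of the table.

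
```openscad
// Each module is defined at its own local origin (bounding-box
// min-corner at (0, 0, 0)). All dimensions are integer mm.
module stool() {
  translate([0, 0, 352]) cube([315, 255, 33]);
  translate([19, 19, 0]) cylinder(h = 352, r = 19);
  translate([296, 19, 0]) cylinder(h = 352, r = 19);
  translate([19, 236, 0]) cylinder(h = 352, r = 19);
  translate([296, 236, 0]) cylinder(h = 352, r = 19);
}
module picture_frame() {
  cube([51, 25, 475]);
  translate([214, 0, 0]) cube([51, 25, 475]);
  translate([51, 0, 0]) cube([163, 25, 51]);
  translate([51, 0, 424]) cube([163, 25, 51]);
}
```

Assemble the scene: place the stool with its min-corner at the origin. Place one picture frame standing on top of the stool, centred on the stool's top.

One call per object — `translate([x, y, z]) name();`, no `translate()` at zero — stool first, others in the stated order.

stool();
translate([25, 115, 385]) picture_frame();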